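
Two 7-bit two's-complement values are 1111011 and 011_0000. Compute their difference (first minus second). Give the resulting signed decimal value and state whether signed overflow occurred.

1111011 = -5 (signed)
011_0000 → 0110000 = 48 (signed)
Subtract via negate-and-add: invert 0110000 + 1 = 1010000 (i.e. -48).
  1111011
+ 1010000
= 1001011  (discard carry-out 1)
Result 1001011: MSB = 1 → 75 − 128 = -53.
Both addends (after negating the subtrahend) are negative and so is the stored result: no signed overflow.

-53; no overflow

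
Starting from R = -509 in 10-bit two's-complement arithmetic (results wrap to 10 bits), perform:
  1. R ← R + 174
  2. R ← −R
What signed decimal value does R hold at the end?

335

Start: R = -509 = 1000000011.
R = -509 + 174 = -335 = 1010110001
R = −(-335) = 335 = 0101001111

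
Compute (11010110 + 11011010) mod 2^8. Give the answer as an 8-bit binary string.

10110000

  11010110
+ 11011010
= 10110000  (discard carry-out 1)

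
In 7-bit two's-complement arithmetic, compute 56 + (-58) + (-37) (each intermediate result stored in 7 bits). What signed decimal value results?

-39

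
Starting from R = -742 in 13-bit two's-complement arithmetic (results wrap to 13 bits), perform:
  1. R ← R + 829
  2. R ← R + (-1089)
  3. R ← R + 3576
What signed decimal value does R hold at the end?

2574

Start: R = -742 = 1110100011010.
R = -742 + 829 = 87 = 0000001010111
R = 87 + (-1089) = -1002 = 1110000010110
R = -1002 + 3576 = 2574 = 0101000001110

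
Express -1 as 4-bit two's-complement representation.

|-1| = 1 = 0001 in 4 bits.
Invert the bits: 1110. Add 1: 1111.
Check: 1111 reads as 15 − 16 = -1.

1111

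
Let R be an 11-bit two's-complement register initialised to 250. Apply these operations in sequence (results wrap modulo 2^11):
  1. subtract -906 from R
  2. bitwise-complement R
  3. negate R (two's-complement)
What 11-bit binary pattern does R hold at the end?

10010000101

Start: R = 250 = 00011111010.
R = 250 − (-906) = 1156; wraps to -892 = 10010000100
R = NOT 10010000100 = 01101111011 = 891
R = −(891) = -891 = 10010000101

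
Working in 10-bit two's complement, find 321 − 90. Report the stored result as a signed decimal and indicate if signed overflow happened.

321 → 0101000001
90 → 0001011010
Subtract via negate-and-add: invert 0001011010 + 1 = 1110100110 (i.e. -90).
  0101000001
+ 1110100110
= 0011100111  (discard carry-out 1)
Result 0011100111: MSB = 0 → value 231.
Addends (after negating the subtrahend) have opposite signs, so signed overflow cannot occur.

231; no overflow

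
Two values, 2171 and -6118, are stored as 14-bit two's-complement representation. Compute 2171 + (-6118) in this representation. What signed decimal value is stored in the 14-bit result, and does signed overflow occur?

2171 → 00100001111011
-6118 → 10100000011010
  00100001111011
+ 10100000011010
= 11000010010101
Result 11000010010101: MSB = 1 → 12437 − 16384 = -3947.
Addends have opposite signs, so signed overflow cannot occur.

-3947; no overflow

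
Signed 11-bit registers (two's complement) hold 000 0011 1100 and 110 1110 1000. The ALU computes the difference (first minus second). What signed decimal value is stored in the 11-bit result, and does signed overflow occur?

340; no overflow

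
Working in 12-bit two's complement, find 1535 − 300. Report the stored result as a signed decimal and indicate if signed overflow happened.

1235; no overflow

1535 → 010111111111
300 → 000100101100
Subtract via negate-and-add: invert 000100101100 + 1 = 111011010100 (i.e. -300).
  010111111111
+ 111011010100
= 010011010011  (discard carry-out 1)
Result 010011010011: MSB = 0 → value 1235.
Addends (after negating the subtrahend) have opposite signs, so signed overflow cannot occur.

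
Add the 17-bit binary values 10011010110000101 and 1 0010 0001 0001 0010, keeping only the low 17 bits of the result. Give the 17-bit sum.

  10011010110000101
+ 10010000100010010
= 00101011010010111  (discard carry-out 1)

00101011010010111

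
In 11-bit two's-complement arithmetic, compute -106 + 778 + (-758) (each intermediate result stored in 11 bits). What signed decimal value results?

-106 + 778 = 672 (01010100000)
672 + (-758) = -86 (11110101010)

-86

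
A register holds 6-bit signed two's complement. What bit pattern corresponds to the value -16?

110000

|-16| = 16 = 010000 in 6 bits.
Invert the bits: 101111. Add 1: 110000.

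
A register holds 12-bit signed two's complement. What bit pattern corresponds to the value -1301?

|-1301| = 1301 = 010100010101 in 12 bits.
Invert the bits: 101011101010. Add 1: 101011101011.
Check: 101011101011 reads as 2795 − 4096 = -1301.

101011101011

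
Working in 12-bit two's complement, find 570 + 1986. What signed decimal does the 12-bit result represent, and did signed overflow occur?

-1540; overflow

570 → 001000111010
1986 → 011111000010
  001000111010
+ 011111000010
= 100111111100
Result 100111111100: MSB = 1 → 2556 − 4096 = -1540.
Both addends are non-negative but the stored result is negative: signed overflow. The true value 570 + 1986 = 2556 lies outside [-2048, 2047].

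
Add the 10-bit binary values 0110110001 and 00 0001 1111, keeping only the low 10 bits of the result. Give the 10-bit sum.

  0110110001
+ 0000011111
= 0111010000

0111010000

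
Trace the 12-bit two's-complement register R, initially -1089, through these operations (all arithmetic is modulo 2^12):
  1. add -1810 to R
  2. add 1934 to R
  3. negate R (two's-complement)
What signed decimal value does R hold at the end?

965

Start: R = -1089 = 101110111111.
R = -1089 + (-1810) = -2899; wraps to 1197 = 010010101101
R = 1197 + 1934 = 3131; wraps to -965 = 110000111011
R = −(-965) = 965 = 001111000101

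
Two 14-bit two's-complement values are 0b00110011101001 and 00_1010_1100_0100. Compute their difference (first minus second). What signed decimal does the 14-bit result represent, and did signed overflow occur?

549; no overflow

0b00110011101001 → 00110011101001 = 3305 (signed)
00_1010_1100_0100 → 00101011000100 = 2756 (signed)
Subtract via negate-and-add: invert 00101011000100 + 1 = 11010100111100 (i.e. -2756).
  00110011101001
+ 11010100111100
= 00001000100101  (discard carry-out 1)
Result 00001000100101: MSB = 0 → value 549.
Addends (after negating the subtrahend) have opposite signs, so signed overflow cannot occur.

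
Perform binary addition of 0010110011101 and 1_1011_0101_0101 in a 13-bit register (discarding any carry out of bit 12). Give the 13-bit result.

0000011110010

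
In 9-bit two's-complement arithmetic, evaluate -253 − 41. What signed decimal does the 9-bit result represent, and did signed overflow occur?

-253 → 100000011
41 → 000101001
Subtract via negate-and-add: invert 000101001 + 1 = 111010111 (i.e. -41).
  100000011
+ 111010111
= 011011010  (discard carry-out 1)
Result 011011010: MSB = 0 → value 218.
Both addends (after negating the subtrahend) are negative but the stored result is non-negative: signed overflow. The true value -253 − 41 = -294 lies outside [-256, 255].

218; overflow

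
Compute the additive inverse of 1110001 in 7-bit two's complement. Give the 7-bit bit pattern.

0001111

Invert: 0001110. Add 1: 0001111.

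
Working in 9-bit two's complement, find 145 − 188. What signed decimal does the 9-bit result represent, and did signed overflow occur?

-43; no overflow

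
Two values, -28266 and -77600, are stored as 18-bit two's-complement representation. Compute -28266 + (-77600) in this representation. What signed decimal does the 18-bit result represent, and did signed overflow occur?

-105866; no overflow

-28266 → 111001000110010110
-77600 → 101101000011100000
  111001000110010110
+ 101101000011100000
= 100110001001110110  (discard carry-out 1)
Result 100110001001110110: MSB = 1 → 156278 − 262144 = -105866.
Both addends are negative and so is the stored result: no signed overflow.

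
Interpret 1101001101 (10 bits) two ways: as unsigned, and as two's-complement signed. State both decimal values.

unsigned = 845, signed = -179

Unsigned: 1101001101 = 845.
Signed: MSB=1 → 845 − 1024 = -179.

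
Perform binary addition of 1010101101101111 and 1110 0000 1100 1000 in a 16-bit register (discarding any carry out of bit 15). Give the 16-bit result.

1000110000110111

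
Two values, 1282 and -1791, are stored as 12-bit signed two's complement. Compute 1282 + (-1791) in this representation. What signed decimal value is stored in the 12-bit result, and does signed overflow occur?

1282 → 010100000010
-1791 → 100100000001
  010100000010
+ 100100000001
= 111000000011
Result 111000000011: MSB = 1 → 3587 − 4096 = -509.
Addends have opposite signs, so signed overflow cannot occur.

-509; no overflow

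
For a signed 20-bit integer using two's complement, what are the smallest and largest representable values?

min = -524288, max = 524287

Minimum: −2^19 = -524288.
Maximum: 2^19 − 1 = 524287.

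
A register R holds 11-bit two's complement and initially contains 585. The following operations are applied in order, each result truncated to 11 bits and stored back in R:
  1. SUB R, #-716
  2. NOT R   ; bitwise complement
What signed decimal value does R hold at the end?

746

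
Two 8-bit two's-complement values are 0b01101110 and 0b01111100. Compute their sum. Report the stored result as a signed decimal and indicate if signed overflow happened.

0b01101110 → 01101110 = 110 (signed)
0b01111100 → 01111100 = 124 (signed)
  01101110
+ 01111100
= 11101010
Result 11101010: MSB = 1 → 234 − 256 = -22.
Both addends are non-negative but the stored result is negative: signed overflow. The true value 110 + 124 = 234 lies outside [-128, 127].

-22; overflow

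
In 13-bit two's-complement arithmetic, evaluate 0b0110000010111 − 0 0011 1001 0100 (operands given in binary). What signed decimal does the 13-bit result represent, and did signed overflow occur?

0b0110000010111 → 0110000010111 = 3095 (signed)
0 0011 1001 0100 → 0001110010100 = 916 (signed)
Subtract via negate-and-add: invert 0001110010100 + 1 = 1110001101100 (i.e. -916).
  0110000010111
+ 1110001101100
= 0100010000011  (discard carry-out 1)
Result 0100010000011: MSB = 0 → value 2179.
Addends (after negating the subtrahend) have opposite signs, so signed overflow cannot occur.

2179; no overflow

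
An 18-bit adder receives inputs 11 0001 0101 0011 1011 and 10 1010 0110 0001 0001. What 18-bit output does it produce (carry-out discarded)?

011011101101001100

  110001010100111011
+ 101010011000010001
= 011011101101001100  (discard carry-out 1)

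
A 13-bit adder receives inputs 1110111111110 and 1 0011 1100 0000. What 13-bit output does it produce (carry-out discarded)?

1000110111110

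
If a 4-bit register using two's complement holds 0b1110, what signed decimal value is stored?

-2

MSB is 1, so the value is negative.
Invert: 0001. Add 1: 0010 = 2. So the value is −2.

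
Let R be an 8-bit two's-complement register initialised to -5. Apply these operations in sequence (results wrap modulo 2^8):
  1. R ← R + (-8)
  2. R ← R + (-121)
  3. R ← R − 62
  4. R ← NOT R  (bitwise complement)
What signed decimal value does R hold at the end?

-61

Start: R = -5 = 11111011.
R = -5 + (-8) = -13 = 11110011
R = -13 + (-121) = -134; wraps to 122 = 01111010
R = 122 − 62 = 60 = 00111100
R = NOT 00111100 = 11000011 = -61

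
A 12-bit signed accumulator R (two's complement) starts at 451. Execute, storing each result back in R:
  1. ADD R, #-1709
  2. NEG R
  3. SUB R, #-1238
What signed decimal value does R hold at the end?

-1600

Start: R = 451 = 000111000011.
R = 451 + (-1709) = -1258 = 101100010110
R = −(-1258) = 1258 = 010011101010
R = 1258 − (-1238) = 2496; wraps to -1600 = 100111000000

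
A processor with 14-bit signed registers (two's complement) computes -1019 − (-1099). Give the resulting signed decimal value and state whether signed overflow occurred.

80; no overflow

-1019 → 11110000000101
-1099 → 11101110110101
Subtract via negate-and-add: invert 11101110110101 + 1 = 00010001001011 (i.e. 1099).
  11110000000101
+ 00010001001011
= 00000001010000  (discard carry-out 1)
Result 00000001010000: MSB = 0 → value 80.
Addends (after negating the subtrahend) have opposite signs, so signed overflow cannot occur.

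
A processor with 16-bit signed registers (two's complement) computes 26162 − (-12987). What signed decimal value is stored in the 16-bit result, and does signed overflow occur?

-26387; overflow

26162 → 0110011000110010
-12987 → 1100110101000101
Subtract via negate-and-add: invert 1100110101000101 + 1 = 0011001010111011 (i.e. 12987).
  0110011000110010
+ 0011001010111011
= 1001100011101101
Result 1001100011101101: MSB = 1 → 39149 − 65536 = -26387.
Both addends (after negating the subtrahend) are non-negative but the stored result is negative: signed overflow. The true value 26162 − (-12987) = 39149 lies outside [-32768, 32767].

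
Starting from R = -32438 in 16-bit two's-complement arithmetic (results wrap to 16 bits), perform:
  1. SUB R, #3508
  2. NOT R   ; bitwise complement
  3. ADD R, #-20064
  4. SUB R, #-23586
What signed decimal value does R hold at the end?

-26069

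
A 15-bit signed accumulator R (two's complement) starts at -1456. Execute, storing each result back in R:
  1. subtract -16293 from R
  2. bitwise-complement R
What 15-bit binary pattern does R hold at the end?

100011000001010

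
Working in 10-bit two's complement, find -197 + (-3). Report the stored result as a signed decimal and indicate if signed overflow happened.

-197 → 1100111011
-3 → 1111111101
  1100111011
+ 1111111101
= 1100111000  (discard carry-out 1)
Result 1100111000: MSB = 1 → 824 − 1024 = -200.
Both addends are negative and so is the stored result: no signed overflow.

-200; no overflow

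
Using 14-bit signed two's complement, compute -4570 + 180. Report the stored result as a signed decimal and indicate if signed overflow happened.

-4570 → 10111000100110
180 → 00000010110100
  10111000100110
+ 00000010110100
= 10111011011010
Result 10111011011010: MSB = 1 → 11994 − 16384 = -4390.
Addends have opposite signs, so signed overflow cannot occur.

-4390; no overflow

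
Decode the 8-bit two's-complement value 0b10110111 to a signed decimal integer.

-73

MSB is 1, so the value is negative.
Invert: 01001000. Add 1: 01001001 = 73. So the value is −73.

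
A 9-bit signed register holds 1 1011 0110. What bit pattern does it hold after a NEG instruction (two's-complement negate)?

Invert: 001001001. Add 1: 001001010.
Check: 110110110 = -74, 001001010 = 74.

001001010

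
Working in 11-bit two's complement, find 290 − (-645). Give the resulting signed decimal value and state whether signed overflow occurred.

935; no overflow

290 → 00100100010
-645 → 10101111011
Subtract via negate-and-add: invert 10101111011 + 1 = 01010000101 (i.e. 645).
  00100100010
+ 01010000101
= 01110100111
Result 01110100111: MSB = 0 → value 935.
Both addends (after negating the subtrahend) are non-negative and so is the stored result: no signed overflow.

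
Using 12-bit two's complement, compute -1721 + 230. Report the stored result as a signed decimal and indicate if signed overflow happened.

-1721 → 100101000111
230 → 000011100110
  100101000111
+ 000011100110
= 101000101101
Result 101000101101: MSB = 1 → 2605 − 4096 = -1491.
Addends have opposite signs, so signed overflow cannot occur.

-1491; no overflow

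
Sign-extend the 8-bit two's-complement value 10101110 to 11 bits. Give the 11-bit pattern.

MSB of 10101110 is 1; replicate it into the new high bits.
111|10101110 → 11110101110 (still -82).

11110101110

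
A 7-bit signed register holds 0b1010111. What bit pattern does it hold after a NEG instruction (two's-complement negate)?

0101001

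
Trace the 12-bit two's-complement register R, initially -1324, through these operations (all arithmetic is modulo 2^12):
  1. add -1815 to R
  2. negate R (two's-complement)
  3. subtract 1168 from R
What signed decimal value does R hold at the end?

1971

Start: R = -1324 = 101011010100.
R = -1324 + (-1815) = -3139; wraps to 957 = 001110111101
R = −(957) = -957 = 110001000011
R = -957 − 1168 = -2125; wraps to 1971 = 011110110011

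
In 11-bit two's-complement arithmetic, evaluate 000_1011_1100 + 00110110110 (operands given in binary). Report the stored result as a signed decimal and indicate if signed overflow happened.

626; no overflow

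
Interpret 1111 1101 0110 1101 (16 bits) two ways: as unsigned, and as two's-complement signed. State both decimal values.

unsigned = 64877, signed = -659

Unsigned: 1111110101101101 = 64877.
Signed: MSB=1 → 64877 − 65536 = -659.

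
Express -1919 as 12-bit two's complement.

100010000001

|-1919| = 1919 = 011101111111 in 12 bits.
Invert the bits: 100010000000. Add 1: 100010000001.
Check: 100010000001 reads as 2177 − 4096 = -1919.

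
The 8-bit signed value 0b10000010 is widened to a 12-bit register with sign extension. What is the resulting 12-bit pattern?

MSB of 10000010 is 1; replicate it into the new high bits.
1111|10000010 → 111110000010 (still -126).

111110000010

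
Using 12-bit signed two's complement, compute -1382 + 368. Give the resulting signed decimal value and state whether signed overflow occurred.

-1382 → 101010011010
368 → 000101110000
  101010011010
+ 000101110000
= 110000001010
Result 110000001010: MSB = 1 → 3082 − 4096 = -1014.
Addends have opposite signs, so signed overflow cannot occur.

-1014; no overflow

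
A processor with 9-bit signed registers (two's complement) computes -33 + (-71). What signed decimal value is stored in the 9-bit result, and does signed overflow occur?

-33 → 111011111
-71 → 110111001
  111011111
+ 110111001
= 110011000  (discard carry-out 1)
Result 110011000: MSB = 1 → 408 − 512 = -104.
Both addends are negative and so is the stored result: no signed overflow.

-104; no overflow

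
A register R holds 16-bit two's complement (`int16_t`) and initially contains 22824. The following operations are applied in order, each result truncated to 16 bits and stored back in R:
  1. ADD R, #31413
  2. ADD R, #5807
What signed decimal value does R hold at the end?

Start: R = 22824 = 0101100100101000.
R = 22824 + 31413 = 54237; wraps to -11299 = 1101001111011101
R = -11299 + 5807 = -5492 = 1110101010001100

-5492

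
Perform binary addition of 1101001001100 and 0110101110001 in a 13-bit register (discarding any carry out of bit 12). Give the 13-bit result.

0011110111101

  1101001001100
+ 0110101110001
= 0011110111101  (discard carry-out 1)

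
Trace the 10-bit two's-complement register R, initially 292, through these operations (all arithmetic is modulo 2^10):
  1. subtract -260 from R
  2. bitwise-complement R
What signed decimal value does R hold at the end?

Start: R = 292 = 0100100100.
R = 292 − (-260) = 552; wraps to -472 = 1000101000
R = NOT 1000101000 = 0111010111 = 471

471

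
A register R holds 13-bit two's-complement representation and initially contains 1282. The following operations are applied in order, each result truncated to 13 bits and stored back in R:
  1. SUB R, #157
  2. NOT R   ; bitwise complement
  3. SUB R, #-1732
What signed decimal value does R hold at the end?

Start: R = 1282 = 0010100000010.
R = 1282 − 157 = 1125 = 0010001100101
R = NOT 0010001100101 = 1101110011010 = -1126
R = -1126 − (-1732) = 606 = 0001001011110

606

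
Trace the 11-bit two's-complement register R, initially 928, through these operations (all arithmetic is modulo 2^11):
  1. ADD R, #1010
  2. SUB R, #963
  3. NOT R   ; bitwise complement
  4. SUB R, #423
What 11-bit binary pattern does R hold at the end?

Start: R = 928 = 01110100000.
R = 928 + 1010 = 1938; wraps to -110 = 11110010010
R = -110 − 963 = -1073; wraps to 975 = 01111001111
R = NOT 01111001111 = 10000110000 = -976
R = -976 − 423 = -1399; wraps to 649 = 01010001001

01010001001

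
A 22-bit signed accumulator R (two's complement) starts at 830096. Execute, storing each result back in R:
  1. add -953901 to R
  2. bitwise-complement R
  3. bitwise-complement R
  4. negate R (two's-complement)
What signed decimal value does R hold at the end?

Start: R = 830096 = 0011001010101010010000.
R = 830096 + (-953901) = -123805 = 1111100001110001100011
R = NOT 1111100001110001100011 = 0000011110001110011100 = 123804
R = NOT 0000011110001110011100 = 1111100001110001100011 = -123805
R = −(-123805) = 123805 = 0000011110001110011101

123805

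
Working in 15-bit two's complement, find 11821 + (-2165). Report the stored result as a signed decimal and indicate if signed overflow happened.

9656; no overflow

11821 → 010111000101101
-2165 → 111011110001011
  010111000101101
+ 111011110001011
= 010010110111000  (discard carry-out 1)
Result 010010110111000: MSB = 0 → value 9656.
Addends have opposite signs, so signed overflow cannot occur.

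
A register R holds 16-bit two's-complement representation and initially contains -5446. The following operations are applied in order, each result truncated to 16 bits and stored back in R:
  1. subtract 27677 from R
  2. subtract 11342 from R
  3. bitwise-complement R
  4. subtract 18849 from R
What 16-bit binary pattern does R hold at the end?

Start: R = -5446 = 1110101010111010.
R = -5446 − 27677 = -33123; wraps to 32413 = 0111111010011101
R = 32413 − 11342 = 21071 = 0101001001001111
R = NOT 0101001001001111 = 1010110110110000 = -21072
R = -21072 − 18849 = -39921; wraps to 25615 = 0110010000001111

0110010000001111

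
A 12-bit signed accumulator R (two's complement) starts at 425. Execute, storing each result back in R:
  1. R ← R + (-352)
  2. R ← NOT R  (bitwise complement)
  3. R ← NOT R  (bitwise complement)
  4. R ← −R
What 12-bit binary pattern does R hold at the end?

111110110111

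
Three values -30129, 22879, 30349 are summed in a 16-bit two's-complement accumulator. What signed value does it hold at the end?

23099

-30129 + 22879 = -7250 (1110001110101110)
-7250 + 30349 = 23099 (0101101000111011)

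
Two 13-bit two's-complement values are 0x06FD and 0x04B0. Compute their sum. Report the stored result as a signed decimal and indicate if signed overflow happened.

0x06FD = 0011011111101 = 1789 (signed)
0x04B0 = 0010010110000 = 1200 (signed)
  0011011111101
+ 0010010110000
= 0101110101101
Result 0101110101101: MSB = 0 → value 2989.
Both addends are non-negative and so is the stored result: no signed overflow.

2989; no overflow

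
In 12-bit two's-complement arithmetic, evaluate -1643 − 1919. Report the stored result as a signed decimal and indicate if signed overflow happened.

-1643 → 100110010101
1919 → 011101111111
Subtract via negate-and-add: invert 011101111111 + 1 = 100010000001 (i.e. -1919).
  100110010101
+ 100010000001
= 001000010110  (discard carry-out 1)
Result 001000010110: MSB = 0 → value 534.
Both addends (after negating the subtrahend) are negative but the stored result is non-negative: signed overflow. The true value -1643 − 1919 = -3562 lies outside [-2048, 2047].

534; overflow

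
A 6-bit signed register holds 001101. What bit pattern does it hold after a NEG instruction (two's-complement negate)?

Invert: 110010. Add 1: 110011.

110011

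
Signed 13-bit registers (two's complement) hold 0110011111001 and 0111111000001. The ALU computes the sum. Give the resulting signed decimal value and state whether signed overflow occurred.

0110011111001 = 3321 (signed)
0111111000001 = 4033 (signed)
  0110011111001
+ 0111111000001
= 1110010111010
Result 1110010111010: MSB = 1 → 7354 − 8192 = -838.
Both addends are non-negative but the stored result is negative: signed overflow. The true value 3321 + 4033 = 7354 lies outside [-4096, 4095].

-838; overflow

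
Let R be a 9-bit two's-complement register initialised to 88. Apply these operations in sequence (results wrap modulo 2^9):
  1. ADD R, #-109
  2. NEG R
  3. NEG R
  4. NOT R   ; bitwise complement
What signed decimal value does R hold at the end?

20

Start: R = 88 = 001011000.
R = 88 + (-109) = -21 = 111101011
R = −(-21) = 21 = 000010101
R = −(21) = -21 = 111101011
R = NOT 111101011 = 000010100 = 20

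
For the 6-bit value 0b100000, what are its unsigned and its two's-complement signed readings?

unsigned = 32, signed = -32

Unsigned: 100000 = 32.
Signed: MSB=1 → 32 − 64 = -32.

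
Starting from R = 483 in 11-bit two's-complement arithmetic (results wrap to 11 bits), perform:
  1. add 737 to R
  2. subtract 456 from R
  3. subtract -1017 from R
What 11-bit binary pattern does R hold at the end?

11011110101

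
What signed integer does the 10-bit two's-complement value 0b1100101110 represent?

-210

MSB is 1, so the value is negative.
Unsigned reading: 814. Subtract 2^10 = 1024: 814 − 1024 = -210.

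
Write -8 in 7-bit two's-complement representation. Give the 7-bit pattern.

|-8| = 8 = 0001000 in 7 bits.
Invert the bits: 1110111. Add 1: 1111000.

1111000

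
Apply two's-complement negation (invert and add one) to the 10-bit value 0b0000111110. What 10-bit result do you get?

Invert: 1111000001. Add 1: 1111000010.
Check: 0000111110 = 62, 1111000010 = -62.

1111000010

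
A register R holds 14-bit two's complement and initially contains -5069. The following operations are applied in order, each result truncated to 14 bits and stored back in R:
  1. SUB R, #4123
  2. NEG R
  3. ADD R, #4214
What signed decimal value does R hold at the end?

-2978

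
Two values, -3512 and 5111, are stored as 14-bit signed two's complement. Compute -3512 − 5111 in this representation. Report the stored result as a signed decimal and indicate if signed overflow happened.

-3512 → 11001001001000
5111 → 01001111110111
Subtract via negate-and-add: invert 01001111110111 + 1 = 10110000001001 (i.e. -5111).
  11001001001000
+ 10110000001001
= 01111001010001  (discard carry-out 1)
Result 01111001010001: MSB = 0 → value 7761.
Both addends (after negating the subtrahend) are negative but the stored result is non-negative: signed overflow. The true value -3512 − 5111 = -8623 lies outside [-8192, 8191].

7761; overflow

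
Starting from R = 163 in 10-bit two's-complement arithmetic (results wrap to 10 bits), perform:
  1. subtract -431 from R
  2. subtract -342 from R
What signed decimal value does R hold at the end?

-88

Start: R = 163 = 0010100011.
R = 163 − (-431) = 594; wraps to -430 = 1001010010
R = -430 − (-342) = -88 = 1110101000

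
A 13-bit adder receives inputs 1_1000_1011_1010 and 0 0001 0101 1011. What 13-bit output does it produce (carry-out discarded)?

  1100010111010
+ 0000101011011
= 1101000010101

1101000010101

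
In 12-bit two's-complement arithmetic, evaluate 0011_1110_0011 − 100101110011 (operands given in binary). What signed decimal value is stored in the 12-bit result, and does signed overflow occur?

-1424; overflow

0011_1110_0011 → 001111100011 = 995 (signed)
100101110011 = -1677 (signed)
Subtract via negate-and-add: invert 100101110011 + 1 = 011010001101 (i.e. 1677).
  001111100011
+ 011010001101
= 101001110000
Result 101001110000: MSB = 1 → 2672 − 4096 = -1424.
Both addends (after negating the subtrahend) are non-negative but the stored result is negative: signed overflow. The true value 995 − (-1677) = 2672 lies outside [-2048, 2047].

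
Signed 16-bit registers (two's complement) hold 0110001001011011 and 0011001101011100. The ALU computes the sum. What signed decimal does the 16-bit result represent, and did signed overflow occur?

0110001001011011 = 25179 (signed)
0011001101011100 = 13148 (signed)
  0110001001011011
+ 0011001101011100
= 1001010110110111
Result 1001010110110111: MSB = 1 → 38327 − 65536 = -27209.
Both addends are non-negative but the stored result is negative: signed overflow. The true value 25179 + 13148 = 38327 lies outside [-32768, 32767].

-27209; overflow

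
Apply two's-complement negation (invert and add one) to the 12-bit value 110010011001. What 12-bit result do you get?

Invert: 001101100110. Add 1: 001101100111.
Check: 110010011001 = -871, 001101100111 = 871.

001101100111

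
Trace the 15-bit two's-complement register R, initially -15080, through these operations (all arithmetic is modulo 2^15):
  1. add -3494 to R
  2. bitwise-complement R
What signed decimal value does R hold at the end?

-14195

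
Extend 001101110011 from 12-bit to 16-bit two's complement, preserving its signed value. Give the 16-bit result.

MSB of 001101110011 is 0; replicate it into the new high bits.
0000|001101110011 → 0000001101110011 (still 883).

0000001101110011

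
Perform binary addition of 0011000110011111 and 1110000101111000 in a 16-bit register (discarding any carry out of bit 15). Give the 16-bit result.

0001001100010111

  0011000110011111
+ 1110000101111000
= 0001001100010111  (discard carry-out 1)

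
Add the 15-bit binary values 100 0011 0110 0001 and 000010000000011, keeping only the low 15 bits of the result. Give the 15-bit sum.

  100001101100001
+ 000010000000011
= 100011101100100

100011101100100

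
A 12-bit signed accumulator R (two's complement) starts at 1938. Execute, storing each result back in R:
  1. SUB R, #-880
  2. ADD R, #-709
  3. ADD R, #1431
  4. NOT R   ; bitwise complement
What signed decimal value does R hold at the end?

555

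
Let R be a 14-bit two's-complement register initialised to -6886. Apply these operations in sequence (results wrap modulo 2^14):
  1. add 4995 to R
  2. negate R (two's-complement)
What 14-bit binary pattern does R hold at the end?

Start: R = -6886 = 10010100011010.
R = -6886 + 4995 = -1891 = 11100010011101
R = −(-1891) = 1891 = 00011101100011

00011101100011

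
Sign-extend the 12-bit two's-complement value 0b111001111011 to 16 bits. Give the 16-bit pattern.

1111111001111011

MSB of 111001111011 is 1; replicate it into the new high bits.
1111|111001111011 → 1111111001111011 (still -389).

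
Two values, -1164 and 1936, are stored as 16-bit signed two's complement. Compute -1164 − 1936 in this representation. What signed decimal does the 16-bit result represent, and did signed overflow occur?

-1164 → 1111101101110100
1936 → 0000011110010000
Subtract via negate-and-add: invert 0000011110010000 + 1 = 1111100001110000 (i.e. -1936).
  1111101101110100
+ 1111100001110000
= 1111001111100100  (discard carry-out 1)
Result 1111001111100100: MSB = 1 → 62436 − 65536 = -3100.
Both addends (after negating the subtrahend) are negative and so is the stored result: no signed overflow.

-3100; no overflow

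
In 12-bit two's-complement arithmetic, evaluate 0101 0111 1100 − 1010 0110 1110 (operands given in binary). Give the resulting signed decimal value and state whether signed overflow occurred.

0101 0111 1100 → 010101111100 = 1404 (signed)
1010 0110 1110 → 101001101110 = -1426 (signed)
Subtract via negate-and-add: invert 101001101110 + 1 = 010110010010 (i.e. 1426).
  010101111100
+ 010110010010
= 101100001110
Result 101100001110: MSB = 1 → 2830 − 4096 = -1266.
Both addends (after negating the subtrahend) are non-negative but the stored result is negative: signed overflow. The true value 1404 − (-1426) = 2830 lies outside [-2048, 2047].

-1266; overflow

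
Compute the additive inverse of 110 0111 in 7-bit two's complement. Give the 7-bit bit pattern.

0011001

Invert: 0011000. Add 1: 0011001.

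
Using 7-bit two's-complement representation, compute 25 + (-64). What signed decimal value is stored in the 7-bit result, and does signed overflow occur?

-39; no overflow

25 → 0011001
-64 → 1000000
  0011001
+ 1000000
= 1011001
Result 1011001: MSB = 1 → 89 − 128 = -39.
Addends have opposite signs, so signed overflow cannot occur.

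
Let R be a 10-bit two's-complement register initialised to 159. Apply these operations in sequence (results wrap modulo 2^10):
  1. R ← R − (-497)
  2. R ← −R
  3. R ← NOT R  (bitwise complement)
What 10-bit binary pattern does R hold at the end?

Start: R = 159 = 0010011111.
R = 159 − (-497) = 656; wraps to -368 = 1010010000
R = −(-368) = 368 = 0101110000
R = NOT 0101110000 = 1010001111 = -369

1010001111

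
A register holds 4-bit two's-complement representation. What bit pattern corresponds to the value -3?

1101

|-3| = 3 = 0011 in 4 bits.
Invert the bits: 1100. Add 1: 1101.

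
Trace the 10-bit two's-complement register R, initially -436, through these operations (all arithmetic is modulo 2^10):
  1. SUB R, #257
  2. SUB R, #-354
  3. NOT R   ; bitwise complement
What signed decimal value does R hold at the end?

Start: R = -436 = 1001001100.
R = -436 − 257 = -693; wraps to 331 = 0101001011
R = 331 − (-354) = 685; wraps to -339 = 1010101101
R = NOT 1010101101 = 0101010010 = 338

338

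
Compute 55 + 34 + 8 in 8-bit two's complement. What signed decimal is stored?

97

55 + 34 = 89 (01011001)
89 + 8 = 97 (01100001)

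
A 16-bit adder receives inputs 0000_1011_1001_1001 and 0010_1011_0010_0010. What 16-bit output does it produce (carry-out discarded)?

0011011010111011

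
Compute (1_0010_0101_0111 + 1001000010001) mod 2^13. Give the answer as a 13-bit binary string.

  1001001010111
+ 1001000010001
= 0010001101000  (discard carry-out 1)

0010001101000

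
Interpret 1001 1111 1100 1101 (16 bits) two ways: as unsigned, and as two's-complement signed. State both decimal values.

Unsigned: 1001111111001101 = 40909.
Signed: MSB=1 → 40909 − 65536 = -24627.

unsigned = 40909, signed = -24627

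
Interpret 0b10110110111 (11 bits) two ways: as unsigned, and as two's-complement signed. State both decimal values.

unsigned = 1463, signed = -585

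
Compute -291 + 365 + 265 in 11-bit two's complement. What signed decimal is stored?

-291 + 365 = 74 (00001001010)
74 + 265 = 339 (00101010011)

339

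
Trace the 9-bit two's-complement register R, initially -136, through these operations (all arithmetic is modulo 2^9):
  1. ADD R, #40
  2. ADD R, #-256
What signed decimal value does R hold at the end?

160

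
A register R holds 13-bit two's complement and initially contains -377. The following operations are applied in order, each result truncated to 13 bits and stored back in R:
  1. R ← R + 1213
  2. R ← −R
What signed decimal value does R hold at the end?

Start: R = -377 = 1111010000111.
R = -377 + 1213 = 836 = 0001101000100
R = −(836) = -836 = 1110010111100

-836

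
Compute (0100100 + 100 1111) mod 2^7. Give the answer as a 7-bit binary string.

1110011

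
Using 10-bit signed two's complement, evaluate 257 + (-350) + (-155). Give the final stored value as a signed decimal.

-248

257 + (-350) = -93 (1110100011)
-93 + (-155) = -248 (1100001000)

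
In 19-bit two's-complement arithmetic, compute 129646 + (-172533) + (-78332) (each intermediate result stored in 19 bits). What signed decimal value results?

129646 + (-172533) = -42887 (1110101100001111001)
-42887 + (-78332) = -121219 (1100010011001111101)

-121219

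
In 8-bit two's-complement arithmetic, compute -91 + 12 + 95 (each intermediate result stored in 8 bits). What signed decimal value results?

-91 + 12 = -79 (10110001)
-79 + 95 = 16 (00010000)

16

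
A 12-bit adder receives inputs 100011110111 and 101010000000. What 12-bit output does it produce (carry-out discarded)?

  100011110111
+ 101010000000
= 001101110111  (discard carry-out 1)

001101110111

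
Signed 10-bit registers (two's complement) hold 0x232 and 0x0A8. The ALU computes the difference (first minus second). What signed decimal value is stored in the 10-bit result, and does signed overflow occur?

0x232 = 1000110010 = -462 (signed)
0x0A8 = 0010101000 = 168 (signed)
Subtract via negate-and-add: invert 0010101000 + 1 = 1101011000 (i.e. -168).
  1000110010
+ 1101011000
= 0110001010  (discard carry-out 1)
Result 0110001010: MSB = 0 → value 394.
Both addends (after negating the subtrahend) are negative but the stored result is non-negative: signed overflow. The true value -462 − 168 = -630 lies outside [-512, 511].

394; overflow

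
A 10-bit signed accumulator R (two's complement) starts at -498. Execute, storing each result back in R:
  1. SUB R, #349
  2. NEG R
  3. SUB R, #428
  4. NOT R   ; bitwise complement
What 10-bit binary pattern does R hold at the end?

1001011100

Start: R = -498 = 1000001110.
R = -498 − 349 = -847; wraps to 177 = 0010110001
R = −(177) = -177 = 1101001111
R = -177 − 428 = -605; wraps to 419 = 0110100011
R = NOT 0110100011 = 1001011100 = -420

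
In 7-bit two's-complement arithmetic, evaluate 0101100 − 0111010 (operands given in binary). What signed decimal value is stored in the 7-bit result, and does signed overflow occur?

-14; no overflow

0101100 = 44 (signed)
0111010 = 58 (signed)
Subtract via negate-and-add: invert 0111010 + 1 = 1000110 (i.e. -58).
  0101100
+ 1000110
= 1110010
Result 1110010: MSB = 1 → 114 − 128 = -14.
Addends (after negating the subtrahend) have opposite signs, so signed overflow cannot occur.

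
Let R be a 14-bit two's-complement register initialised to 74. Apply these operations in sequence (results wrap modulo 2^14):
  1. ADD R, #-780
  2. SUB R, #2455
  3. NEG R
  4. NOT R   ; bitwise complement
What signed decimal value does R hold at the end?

Start: R = 74 = 00000001001010.
R = 74 + (-780) = -706 = 11110100111110
R = -706 − 2455 = -3161 = 11001110100111
R = −(-3161) = 3161 = 00110001011001
R = NOT 00110001011001 = 11001110100110 = -3162

-3162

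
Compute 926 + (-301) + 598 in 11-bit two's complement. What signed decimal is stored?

-825

926 + (-301) = 625 (01001110001)
625 + 598 = 1223 → wraps to -825 (10011000111)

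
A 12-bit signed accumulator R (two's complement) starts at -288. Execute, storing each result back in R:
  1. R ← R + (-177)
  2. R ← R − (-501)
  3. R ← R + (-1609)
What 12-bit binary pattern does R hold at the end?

100111011011

Start: R = -288 = 111011100000.
R = -288 + (-177) = -465 = 111000101111
R = -465 − (-501) = 36 = 000000100100
R = 36 + (-1609) = -1573 = 100111011011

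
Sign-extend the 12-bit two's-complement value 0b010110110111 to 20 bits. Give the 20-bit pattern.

MSB of 010110110111 is 0; replicate it into the new high bits.
00000000|010110110111 → 00000000010110110111 (still 1463).

00000000010110110111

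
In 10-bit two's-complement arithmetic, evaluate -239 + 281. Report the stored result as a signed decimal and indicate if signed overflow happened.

-239 → 1100010001
281 → 0100011001
  1100010001
+ 0100011001
= 0000101010  (discard carry-out 1)
Result 0000101010: MSB = 0 → value 42.
Addends have opposite signs, so signed overflow cannot occur.

42; no overflow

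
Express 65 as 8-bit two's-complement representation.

65 is non-negative, so write it directly in 8 bits: 01000001.

01000001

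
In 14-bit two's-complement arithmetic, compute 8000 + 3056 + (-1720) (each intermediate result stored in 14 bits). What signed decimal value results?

-7048

8000 + 3056 = 11056 → wraps to -5328 (10101100110000)
-5328 + (-1720) = -7048 (10010001111000)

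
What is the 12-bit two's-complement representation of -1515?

101000010101

|-1515| = 1515 = 010111101011 in 12 bits.
Invert the bits: 101000010100. Add 1: 101000010101.
Check: 101000010101 reads as 2581 − 4096 = -1515.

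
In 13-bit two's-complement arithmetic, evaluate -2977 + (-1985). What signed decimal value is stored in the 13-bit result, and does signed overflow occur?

3230; overflow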